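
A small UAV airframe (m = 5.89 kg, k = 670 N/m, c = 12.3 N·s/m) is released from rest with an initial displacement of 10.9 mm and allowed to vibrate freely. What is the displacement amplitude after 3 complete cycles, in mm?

ζ = c/(2√(km)) = 12.3/(2√(670 × 5.89)) = 12.3/125.6 = 0.09790.
Logarithmic decrement δ = 2πζ/√(1 − ζ²) = 2π × 0.09790/√(1 − 0.00958) = 0.6181.
After n cycles, x_n/x₀ = e^(−nδ), so x_3 = 10.9 × e^(−3 × 0.6181) = 10.9 × 0.1566 = 1.707 mm.

1.71 mm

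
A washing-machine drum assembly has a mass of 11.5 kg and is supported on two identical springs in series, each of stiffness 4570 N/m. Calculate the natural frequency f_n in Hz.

2.24 Hz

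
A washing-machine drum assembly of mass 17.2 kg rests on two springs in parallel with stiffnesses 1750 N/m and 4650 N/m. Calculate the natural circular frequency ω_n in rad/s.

19.3 rad/s

Parallel springs add: k_eq = 1750 + 4650 = 6400 N/m.
ω_n = √(k_eq/m) = √(6400/17.2) = √372.1 = 19.29 rad/s.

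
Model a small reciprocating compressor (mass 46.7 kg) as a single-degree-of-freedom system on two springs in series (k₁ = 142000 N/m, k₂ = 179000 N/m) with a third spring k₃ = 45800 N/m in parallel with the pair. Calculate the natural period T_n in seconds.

0.121 s

Series pair: k_s = k₁k₂/(k₁+k₂) = (142000)(179000)/(142000 + 179000) = 79180 N/m. In parallel with k₃: k_eq = 79180 + 45800 = 125000 N/m.
ω_n = √(k_eq/m) = √(125000/46.7) = √2676 = 51.73 rad/s.
T_n = 2π/ω_n = 6.283/51.73 = 0.1215 s.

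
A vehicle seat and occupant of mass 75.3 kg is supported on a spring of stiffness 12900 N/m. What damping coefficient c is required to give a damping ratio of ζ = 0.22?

c_c = 2√(k·m) = 2√(12900 × 75.3) = 1971 N·s/m.
c = ζ·c_c = 0.22 × 1971 = 433.7 N·s/m.

434 N·s/m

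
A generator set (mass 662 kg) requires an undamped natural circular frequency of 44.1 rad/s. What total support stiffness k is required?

k = m·ω_n² = 662 × 44.10² = 662 × 1945 = 1287000 N/m.

1290000 N/m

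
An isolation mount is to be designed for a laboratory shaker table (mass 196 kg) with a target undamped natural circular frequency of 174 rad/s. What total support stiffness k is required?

5930000 N/m

k = m·ω_n² = 196 × 174.0² = 196 × 30280 = 5934000 N/m.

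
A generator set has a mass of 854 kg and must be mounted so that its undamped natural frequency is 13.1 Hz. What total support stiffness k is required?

ω_n = 2πf_n = 2π × 13.1 = 82.31 rad/s.
k = m·ω_n² = 854 × 82.31² = 854 × 6775 = 5786000 N/m.

5790000 N/m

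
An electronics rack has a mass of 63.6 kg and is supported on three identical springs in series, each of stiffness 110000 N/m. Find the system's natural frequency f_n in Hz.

3.82 Hz

Series springs: 1/k_eq = 3/110000, so k_eq = 110000/3 = 36670 N/m.
ω_n = √(k_eq/m) = √(36670/63.6) = √576.5 = 24.01 rad/s.
f_n = ω_n/(2π) = 24.01/6.283 = 3.821 Hz.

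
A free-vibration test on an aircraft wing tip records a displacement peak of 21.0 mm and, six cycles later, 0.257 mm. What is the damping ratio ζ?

Logarithmic decrement δ = (1/n)·ln(x₀/x_n) = (1/6)·ln(21.0/0.257) = (1/6)·ln(81.71) = 0.7339.
ζ = δ/√(4π² + δ²) = 0.7339/√(39.48 + 0.539) = 0.7339/6.326 = 0.1160.

0.116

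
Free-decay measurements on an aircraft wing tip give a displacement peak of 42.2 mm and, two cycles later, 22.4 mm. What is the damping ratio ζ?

Logarithmic decrement δ = (1/n)·ln(x₀/x_n) = (1/2)·ln(42.2/22.4) = (1/2)·ln(1.884) = 0.3167.
ζ = δ/√(4π² + δ²) = 0.3167/√(39.48 + 0.100) = 0.3167/6.291 = 0.05034.

0.0503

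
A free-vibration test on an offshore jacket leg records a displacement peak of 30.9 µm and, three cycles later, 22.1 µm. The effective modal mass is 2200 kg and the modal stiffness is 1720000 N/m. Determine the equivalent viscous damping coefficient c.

Logarithmic decrement δ = (1/n)·ln(x₀/x_n) = (1/3)·ln(30.9/22.1) = (1/3)·ln(1.398) = 0.1117.
ζ = δ/√(4π² + δ²) = 0.1117/√(39.48 + 0.0125) = 0.1117/6.284 = 0.01778.
c = ζ · 2√(km) = 0.01778 × 2√(1720000 × 2200) = 0.01778 × 123000 = 2187 N·s/m.

2190 N·s/m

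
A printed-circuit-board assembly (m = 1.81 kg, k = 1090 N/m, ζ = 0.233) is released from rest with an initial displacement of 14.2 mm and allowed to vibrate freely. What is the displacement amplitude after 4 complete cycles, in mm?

Logarithmic decrement δ = 2πζ/√(1 − ζ²) = 2π × 0.2330/√(1 − 0.0543) = 1.505.
After n cycles, x_n/x₀ = e^(−nδ), so x_4 = 14.2 × e^(−4 × 1.505) = 14.2 × 0.002426 = 0.03444 mm.

0.0344 mm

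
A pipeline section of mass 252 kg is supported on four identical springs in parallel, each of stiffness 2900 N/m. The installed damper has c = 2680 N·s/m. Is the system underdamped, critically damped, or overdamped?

Parallel springs add: k_eq = 4 × 2900 = 11600 N/m.
c_c = 2√(k_eq·m) = 3419 N·s/m; ζ = c/c_c = 2680/3419 = 0.784.
Since ζ < 1 the system is underdamped.

underdamped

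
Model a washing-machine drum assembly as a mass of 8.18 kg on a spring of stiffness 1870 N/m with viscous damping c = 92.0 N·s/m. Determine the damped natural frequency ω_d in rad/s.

14.0 rad/s

ω_n = √(k/m) = √(1870/8.18) = 15.12 rad/s.
Critical damping c_c = 2√(k·m) = 2√(1870 × 8.18) = 247.4 N·s/m, so ζ = c/c_c = 92.0/247.4 = 0.3719.
ω_d = ω_n√(1 − ζ²) = 15.12 × √(1 − 0.138) = 14.04 rad/s.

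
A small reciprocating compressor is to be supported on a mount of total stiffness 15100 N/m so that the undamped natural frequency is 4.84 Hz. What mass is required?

16.3 kg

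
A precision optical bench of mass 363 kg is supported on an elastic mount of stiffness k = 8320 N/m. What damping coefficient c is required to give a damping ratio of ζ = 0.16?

556 N·s/m

c_c = 2√(k·m) = 2√(8320 × 363) = 3476 N·s/m.
c = ζ·c_c = 0.16 × 3476 = 556.1 N·s/m.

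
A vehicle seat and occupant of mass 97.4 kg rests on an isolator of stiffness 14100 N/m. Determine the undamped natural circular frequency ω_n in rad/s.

12.0 rad/s

ω_n = √(k/m) = √(14100/97.4) = √144.8 = 12.03 rad/s.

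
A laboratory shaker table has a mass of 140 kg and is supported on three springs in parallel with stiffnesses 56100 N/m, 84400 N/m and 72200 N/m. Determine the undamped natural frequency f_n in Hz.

6.20 Hz

Parallel springs add: k_eq = 56100 + 84400 + 72200 = 212700 N/m.
ω_n = √(k_eq/m) = √(212700/140) = √1519 = 38.98 rad/s.
f_n = ω_n/(2π) = 38.98/6.283 = 6.204 Hz.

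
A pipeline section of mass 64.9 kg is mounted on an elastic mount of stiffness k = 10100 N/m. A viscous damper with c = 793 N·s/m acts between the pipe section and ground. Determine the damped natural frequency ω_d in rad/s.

ω_n = √(k/m) = √(10100/64.9) = 12.47 rad/s.
Critical damping c_c = 2√(k·m) = 2√(10100 × 64.9) = 1619 N·s/m, so ζ = c/c_c = 793/1619 = 0.4897.
ω_d = ω_n√(1 − ζ²) = 12.47 × √(1 − 0.240) = 10.88 rad/s.

10.9 rad/s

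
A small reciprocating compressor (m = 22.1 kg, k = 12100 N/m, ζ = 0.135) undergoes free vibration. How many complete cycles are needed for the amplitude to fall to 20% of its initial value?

2 cycles

Logarithmic decrement δ = 2πζ/√(1 − ζ²) = 2π × 0.1350/√(1 − 0.0182) = 0.8561.
x_n/x₀ = e^(−nδ) ≤ 0.2; take ln: n ≥ ln(1/0.2)/δ = 1.609/0.8561 = 1.880.
So 2 complete cycles are required.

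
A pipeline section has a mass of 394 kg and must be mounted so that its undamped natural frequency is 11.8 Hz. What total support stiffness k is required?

ω_n = 2πf_n = 2π × 11.8 = 74.14 rad/s.
k = m·ω_n² = 394 × 74.14² = 394 × 5497 = 2166000 N/m.

2170000 N/m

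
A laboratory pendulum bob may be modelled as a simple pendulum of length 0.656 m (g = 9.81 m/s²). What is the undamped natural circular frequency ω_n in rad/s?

For a simple pendulum ω_n = √(g/L) = √(9.81/0.656) = √14.95 = 3.867 rad/s.

3.87 rad/s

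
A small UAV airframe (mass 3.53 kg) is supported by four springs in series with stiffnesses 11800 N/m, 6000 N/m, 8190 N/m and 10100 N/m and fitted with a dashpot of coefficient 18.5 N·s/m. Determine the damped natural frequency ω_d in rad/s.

24.3 rad/s

Series springs: 1/k_eq = 1/11800 + 1/6000 + 1/8190 + 1/10100 = 0.0004725, so k_eq = 2116 N/m.
ω_n = √(k_eq/m) = √(2116/3.53) = 24.49 rad/s.
Critical damping c_c = 2√(k_eq·m) = 2√(2116 × 3.53) = 172.9 N·s/m, so ζ = c/c_c = 18.5/172.9 = 0.1070.
ω_d = ω_n√(1 − ζ²) = 24.49 × √(1 − 0.0115) = 24.34 rad/s.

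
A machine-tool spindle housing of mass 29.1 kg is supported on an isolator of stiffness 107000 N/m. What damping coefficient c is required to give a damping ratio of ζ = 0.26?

918 N·s/m

c_c = 2√(k·m) = 2√(107000 × 29.1) = 3529 N·s/m.
c = ζ·c_c = 0.26 × 3529 = 917.6 N·s/m.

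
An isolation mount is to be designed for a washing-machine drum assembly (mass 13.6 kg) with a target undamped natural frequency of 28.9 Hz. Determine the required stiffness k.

ω_n = 2πf_n = 2π × 28.9 = 181.6 rad/s.
k = m·ω_n² = 13.6 × 181.6² = 13.6 × 32970 = 448400 N/m.

448000 N/m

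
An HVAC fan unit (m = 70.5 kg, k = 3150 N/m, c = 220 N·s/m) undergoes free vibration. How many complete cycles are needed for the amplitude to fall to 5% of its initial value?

2 cycles

ζ = c/(2√(km)) = 220/(2√(3150 × 70.5)) = 220/942.5 = 0.2334.
Logarithmic decrement δ = 2πζ/√(1 − ζ²) = 2π × 0.2334/√(1 − 0.0545) = 1.508.
x_n/x₀ = e^(−nδ) ≤ 0.05; take ln: n ≥ ln(1/0.05)/δ = 2.996/1.508 = 1.986.
So 2 complete cycles are required.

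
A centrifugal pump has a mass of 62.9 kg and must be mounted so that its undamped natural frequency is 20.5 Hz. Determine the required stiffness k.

1040000 N/m

ω_n = 2πf_n = 2π × 20.5 = 128.8 rad/s.
k = m·ω_n² = 62.9 × 128.8² = 62.9 × 16590 = 1044000 N/m.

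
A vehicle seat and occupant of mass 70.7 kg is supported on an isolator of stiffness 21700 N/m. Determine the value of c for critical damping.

2480 N·s/m

c_c = 2√(k·m) = 2√(21700 × 70.7) = 2 × 1239 = 2477 N·s/m.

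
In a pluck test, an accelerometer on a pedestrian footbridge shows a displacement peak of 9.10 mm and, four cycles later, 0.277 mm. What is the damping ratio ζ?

0.138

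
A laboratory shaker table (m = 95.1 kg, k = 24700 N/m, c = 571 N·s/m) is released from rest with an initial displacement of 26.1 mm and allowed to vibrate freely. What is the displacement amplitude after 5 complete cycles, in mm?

ζ = c/(2√(km)) = 571/(2√(24700 × 95.1)) = 571/3065 = 0.1863.
Logarithmic decrement δ = 2πζ/√(1 − ζ²) = 2π × 0.1863/√(1 − 0.0347) = 1.191.
After n cycles, x_n/x₀ = e^(−nδ), so x_5 = 26.1 × e^(−5 × 1.191) = 26.1 × 0.002589 = 0.06758 mm.

0.0676 mm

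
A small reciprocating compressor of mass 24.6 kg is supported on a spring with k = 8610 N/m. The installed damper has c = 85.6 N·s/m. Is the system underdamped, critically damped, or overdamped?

c_c = 2√(k·m) = 920.4 N·s/m; ζ = c/c_c = 85.6/920.4 = 0.0930.
Since ζ < 1 the system is underdamped.

underdamped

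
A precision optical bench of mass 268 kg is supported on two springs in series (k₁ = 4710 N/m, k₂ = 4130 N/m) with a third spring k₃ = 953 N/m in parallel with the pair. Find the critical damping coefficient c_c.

1840 N·s/m

Series pair: k_s = k₁k₂/(k₁+k₂) = (4710)(4130)/(4710 + 4130) = 2200 N/m. In parallel with k₃: k_eq = 2200 + 953 = 3153 N/m.
c_c = 2√(k_eq·m) = 2√(3153 × 268) = 2 × 919.3 = 1839 N·s/m.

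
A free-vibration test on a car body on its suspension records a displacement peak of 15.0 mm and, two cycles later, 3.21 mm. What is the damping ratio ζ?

Logarithmic decrement δ = (1/n)·ln(x₀/x_n) = (1/2)·ln(15.0/3.21) = (1/2)·ln(4.673) = 0.7709.
ζ = δ/√(4π² + δ²) = 0.7709/√(39.48 + 0.594) = 0.7709/6.330 = 0.1218.

0.122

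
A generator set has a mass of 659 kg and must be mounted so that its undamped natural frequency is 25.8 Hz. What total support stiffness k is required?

ω_n = 2πf_n = 2π × 25.8 = 162.1 rad/s.
k = m·ω_n² = 659 × 162.1² = 659 × 26280 = 17320000 N/m.

17300000 N/m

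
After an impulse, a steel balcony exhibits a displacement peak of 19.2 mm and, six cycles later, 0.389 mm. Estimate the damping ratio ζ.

Logarithmic decrement δ = (1/n)·ln(x₀/x_n) = (1/6)·ln(19.2/0.389) = (1/6)·ln(49.36) = 0.6498.
ζ = δ/√(4π² + δ²) = 0.6498/√(39.48 + 0.422) = 0.6498/6.317 = 0.1029.

0.103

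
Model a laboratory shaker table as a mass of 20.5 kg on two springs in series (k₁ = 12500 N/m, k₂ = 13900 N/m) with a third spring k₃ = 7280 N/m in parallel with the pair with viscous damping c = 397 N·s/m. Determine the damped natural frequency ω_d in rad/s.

Series pair: k_s = k₁k₂/(k₁+k₂) = (12500)(13900)/(12500 + 13900) = 6581 N/m. In parallel with k₃: k_eq = 6581 + 7280 = 13860 N/m.
ω_n = √(k_eq/m) = √(13860/20.5) = 26.00 rad/s.
Critical damping c_c = 2√(k_eq·m) = 2√(13860 × 20.5) = 1066 N·s/m, so ζ = c/c_c = 397/1066 = 0.3724.
ω_d = ω_n√(1 − ζ²) = 26.00 × √(1 − 0.139) = 24.13 rad/s.

24.1 rad/s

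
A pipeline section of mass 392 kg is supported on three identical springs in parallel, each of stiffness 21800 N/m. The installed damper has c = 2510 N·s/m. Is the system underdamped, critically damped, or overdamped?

Parallel springs add: k_eq = 3 × 21800 = 65400 N/m.
c_c = 2√(k_eq·m) = 10130 N·s/m; ζ = c/c_c = 2510/10130 = 0.248.
Since ζ < 1 the system is underdamped.

underdamped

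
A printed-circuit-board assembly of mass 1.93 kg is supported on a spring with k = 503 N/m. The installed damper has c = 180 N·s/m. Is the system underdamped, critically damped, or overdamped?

c_c = 2√(k·m) = 62.32 N·s/m; ζ = c/c_c = 180/62.32 = 2.89.
Since ζ > 1 the system is overdamped.

overdamped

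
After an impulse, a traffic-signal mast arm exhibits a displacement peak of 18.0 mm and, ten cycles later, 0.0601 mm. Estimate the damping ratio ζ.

Logarithmic decrement δ = (1/n)·ln(x₀/x_n) = (1/10)·ln(18.0/0.0601) = (1/10)·ln(299.5) = 0.5702.
ζ = δ/√(4π² + δ²) = 0.5702/√(39.48 + 0.325) = 0.5702/6.309 = 0.09038.

0.0904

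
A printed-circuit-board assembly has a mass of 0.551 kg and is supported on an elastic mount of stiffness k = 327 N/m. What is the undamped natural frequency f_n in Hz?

ω_n = √(k/m) = √(327.0/0.551) = √593.5 = 24.36 rad/s.
f_n = ω_n/(2π) = 24.36/6.283 = 3.877 Hz.

3.88 Hz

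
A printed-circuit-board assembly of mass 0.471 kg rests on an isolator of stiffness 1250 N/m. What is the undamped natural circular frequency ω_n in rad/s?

51.5 rad/s

ω_n = √(k/m) = √(1250/0.471) = √2654 = 51.52 rad/s.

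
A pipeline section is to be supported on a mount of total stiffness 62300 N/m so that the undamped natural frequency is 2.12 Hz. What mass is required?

351 kg

ω_n = 2πf_n = 2π × 2.12 = 13.32 rad/s.
m = k/ω_n² = 62300/13.32² = 62300/177.4 = 351.1 kg.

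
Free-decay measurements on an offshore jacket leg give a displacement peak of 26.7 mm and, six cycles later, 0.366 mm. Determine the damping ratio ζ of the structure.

Logarithmic decrement δ = (1/n)·ln(x₀/x_n) = (1/6)·ln(26.7/0.366) = (1/6)·ln(72.95) = 0.7150.
ζ = δ/√(4π² + δ²) = 0.7150/√(39.48 + 0.511) = 0.7150/6.324 = 0.1131.

0.113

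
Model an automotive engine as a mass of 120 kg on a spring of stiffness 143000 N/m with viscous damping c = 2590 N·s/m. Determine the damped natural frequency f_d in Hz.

ω_n = √(k/m) = √(143000/120) = 34.52 rad/s.
Critical damping c_c = 2√(k·m) = 2√(143000 × 120) = 8285 N·s/m, so ζ = c/c_c = 2590/8285 = 0.3126.
ω_d = ω_n√(1 − ζ²) = 34.52 × √(1 − 0.0977) = 32.79 rad/s.
f_d = ω_d/(2π) = 5.219 Hz.

5.22 Hz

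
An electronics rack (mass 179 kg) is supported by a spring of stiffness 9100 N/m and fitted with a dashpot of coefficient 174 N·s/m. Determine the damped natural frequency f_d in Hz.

1.13 Hz

ω_n = √(k/m) = √(9100/179) = 7.130 rad/s.
Critical damping c_c = 2√(k·m) = 2√(9100 × 179) = 2553 N·s/m, so ζ = c/c_c = 174/2553 = 0.06817.
ω_d = ω_n√(1 − ζ²) = 7.130 × √(1 − 0.00465) = 7.113 rad/s.
f_d = ω_d/(2π) = 1.132 Hz.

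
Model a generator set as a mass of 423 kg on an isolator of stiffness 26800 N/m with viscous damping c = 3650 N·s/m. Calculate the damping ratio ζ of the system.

0.542

ω_n = √(k/m) = √(26800/423) = 7.960 rad/s.
Critical damping c_c = 2√(k·m) = 2√(26800 × 423) = 6734 N·s/m, so ζ = c/c_c = 3650/6734 = 0.5420.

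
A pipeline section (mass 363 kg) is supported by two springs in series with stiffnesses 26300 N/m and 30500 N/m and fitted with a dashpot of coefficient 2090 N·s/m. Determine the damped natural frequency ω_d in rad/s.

5.53 rad/s

Series springs: 1/k_eq = 1/26300 + 1/30500 = 7.081×10^-5, so k_eq = 14120 N/m.
ω_n = √(k_eq/m) = √(14120/363) = 6.237 rad/s.
Critical damping c_c = 2√(k_eq·m) = 2√(14120 × 363) = 4528 N·s/m, so ζ = c/c_c = 2090/4528 = 0.4615.
ω_d = ω_n√(1 − ζ²) = 6.237 × √(1 − 0.213) = 5.533 rad/s.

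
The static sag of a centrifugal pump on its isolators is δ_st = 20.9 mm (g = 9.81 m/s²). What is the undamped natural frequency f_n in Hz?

3.45 Hz

ω_n = √(g/δ_st) = √(9.81/0.0209) = √469.4 = 21.67 rad/s.
f_n = ω_n/(2π) = 21.67/6.283 = 3.448 Hz.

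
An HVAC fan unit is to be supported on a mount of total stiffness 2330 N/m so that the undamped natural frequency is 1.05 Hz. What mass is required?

ω_n = 2πf_n = 2π × 1.05 = 6.597 rad/s.
m = k/ω_n² = 2330/6.597² = 2330/43.52 = 53.53 kg.

53.5 kg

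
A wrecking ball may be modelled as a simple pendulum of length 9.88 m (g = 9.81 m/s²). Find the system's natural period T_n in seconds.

6.31 s

For a simple pendulum ω_n = √(g/L) = √(9.81/9.88) = √0.9929 = 0.9965 rad/s.
T_n = 2π/ω_n = 6.283/0.9965 = 6.306 s.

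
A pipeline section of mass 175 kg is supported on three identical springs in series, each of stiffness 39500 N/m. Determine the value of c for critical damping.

3040 N·s/m

Series springs: 1/k_eq = 3/39500, so k_eq = 39500/3 = 13170 N/m.
c_c = 2√(k_eq·m) = 2√(13170 × 175) = 2 × 1518 = 3036 N·s/m.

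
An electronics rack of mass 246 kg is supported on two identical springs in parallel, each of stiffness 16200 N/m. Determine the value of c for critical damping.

Parallel springs add: k_eq = 2 × 16200 = 32400 N/m.
c_c = 2√(k_eq·m) = 2√(32400 × 246) = 2 × 2823 = 5646 N·s/m.

5650 N·s/m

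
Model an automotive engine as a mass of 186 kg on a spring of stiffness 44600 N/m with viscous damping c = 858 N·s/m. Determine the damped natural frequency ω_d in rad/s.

ω_n = √(k/m) = √(44600/186) = 15.48 rad/s.
Critical damping c_c = 2√(k·m) = 2√(44600 × 186) = 5760 N·s/m, so ζ = c/c_c = 858/5760 = 0.1489.
ω_d = ω_n√(1 − ζ²) = 15.48 × √(1 − 0.0222) = 15.31 rad/s.

15.3 rad/s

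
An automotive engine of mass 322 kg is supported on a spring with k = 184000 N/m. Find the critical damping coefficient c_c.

c_c = 2√(k·m) = 2√(184000 × 322) = 2 × 7697 = 15390 N·s/m.

15400 N·s/m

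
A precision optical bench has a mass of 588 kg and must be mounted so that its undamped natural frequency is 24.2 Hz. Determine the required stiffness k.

ω_n = 2πf_n = 2π × 24.2 = 152.1 rad/s.
k = m·ω_n² = 588 × 152.1² = 588 × 23120 = 13590000 N/m.

13600000 N/m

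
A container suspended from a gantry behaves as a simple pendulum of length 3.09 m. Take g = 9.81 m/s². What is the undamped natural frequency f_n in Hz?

For a simple pendulum ω_n = √(g/L) = √(9.81/3.09) = √3.175 = 1.782 rad/s.
f_n = ω_n/(2π) = 1.782/6.283 = 0.2836 Hz.

0.284 Hz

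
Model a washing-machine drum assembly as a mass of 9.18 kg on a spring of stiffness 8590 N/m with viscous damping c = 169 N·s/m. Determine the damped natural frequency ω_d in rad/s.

ω_n = √(k/m) = √(8590/9.18) = 30.59 rad/s.
Critical damping c_c = 2√(k·m) = 2√(8590 × 9.18) = 561.6 N·s/m, so ζ = c/c_c = 169/561.6 = 0.3009.
ω_d = ω_n√(1 − ζ²) = 30.59 × √(1 − 0.0905) = 29.17 rad/s.

29.2 rad/s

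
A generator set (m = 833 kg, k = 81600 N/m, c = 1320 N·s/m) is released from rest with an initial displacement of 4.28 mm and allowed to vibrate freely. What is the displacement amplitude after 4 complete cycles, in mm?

ζ = c/(2√(km)) = 1320/(2√(81600 × 833)) = 1320/16490 = 0.08005.
Logarithmic decrement δ = 2πζ/√(1 − ζ²) = 2π × 0.08005/√(1 − 0.00641) = 0.5046.
After n cycles, x_n/x₀ = e^(−nδ), so x_4 = 4.28 × e^(−4 × 0.5046) = 4.28 × 0.1329 = 0.5687 mm.

0.569 mm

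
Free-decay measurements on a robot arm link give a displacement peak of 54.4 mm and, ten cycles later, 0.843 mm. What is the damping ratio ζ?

0.0662

Logarithmic decrement δ = (1/n)·ln(x₀/x_n) = (1/10)·ln(54.4/0.843) = (1/10)·ln(64.53) = 0.4167.
ζ = δ/√(4π² + δ²) = 0.4167/√(39.48 + 0.174) = 0.4167/6.297 = 0.06618.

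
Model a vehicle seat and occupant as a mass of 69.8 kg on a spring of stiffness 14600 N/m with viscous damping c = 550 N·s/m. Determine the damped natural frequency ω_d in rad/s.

ω_n = √(k/m) = √(14600/69.8) = 14.46 rad/s.
Critical damping c_c = 2√(k·m) = 2√(14600 × 69.8) = 2019 N·s/m, so ζ = c/c_c = 550/2019 = 0.2724.
ω_d = ω_n√(1 − ζ²) = 14.46 × √(1 − 0.0742) = 13.92 rad/s.

13.9 rad/s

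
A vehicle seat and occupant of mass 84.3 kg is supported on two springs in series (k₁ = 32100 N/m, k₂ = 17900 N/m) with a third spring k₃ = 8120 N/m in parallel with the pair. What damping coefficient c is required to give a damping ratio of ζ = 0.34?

Series pair: k_s = k₁k₂/(k₁+k₂) = (32100)(17900)/(32100 + 17900) = 11490 N/m. In parallel with k₃: k_eq = 11490 + 8120 = 19610 N/m.
c_c = 2√(k_eq·m) = 2√(19610 × 84.3) = 2572 N·s/m.
c = ζ·c_c = 0.34 × 2572 = 874.3 N·s/m.

874 N·s/m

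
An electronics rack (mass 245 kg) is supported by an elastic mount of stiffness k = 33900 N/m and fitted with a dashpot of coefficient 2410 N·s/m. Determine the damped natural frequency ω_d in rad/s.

10.7 rad/s

ω_n = √(k/m) = √(33900/245) = 11.76 rad/s.
Critical damping c_c = 2√(k·m) = 2√(33900 × 245) = 5764 N·s/m, so ζ = c/c_c = 2410/5764 = 0.4181.
ω_d = ω_n√(1 − ζ²) = 11.76 × √(1 − 0.175) = 10.69 rad/s.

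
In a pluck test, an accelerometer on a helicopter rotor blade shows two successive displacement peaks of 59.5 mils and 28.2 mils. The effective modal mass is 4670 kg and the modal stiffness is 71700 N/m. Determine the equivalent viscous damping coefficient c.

4320 N·s/m

Logarithmic decrement δ = (1/n)·ln(x₀/x_n) = (1/1)·ln(59.5/28.2) = (1/1)·ln(2.110) = 0.7467.
ζ = δ/√(4π² + δ²) = 0.7467/√(39.48 + 0.557) = 0.7467/6.327 = 0.1180.
c = ζ · 2√(km) = 0.1180 × 2√(71700 × 4670) = 0.1180 × 36600 = 4319 N·s/m.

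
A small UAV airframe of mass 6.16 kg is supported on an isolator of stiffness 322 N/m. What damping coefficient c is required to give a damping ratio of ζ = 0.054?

c_c = 2√(k·m) = 2√(322.0 × 6.16) = 89.07 N·s/m.
c = ζ·c_c = 0.054 × 89.07 = 4.810 N·s/m.

4.81 N·s/m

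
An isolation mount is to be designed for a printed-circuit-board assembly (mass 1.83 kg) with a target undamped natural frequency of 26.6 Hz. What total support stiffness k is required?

51100 N/m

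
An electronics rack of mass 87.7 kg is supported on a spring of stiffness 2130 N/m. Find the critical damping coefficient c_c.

c_c = 2√(k·m) = 2√(2130 × 87.7) = 2 × 432.2 = 864.4 N·s/m.

864 N·s/m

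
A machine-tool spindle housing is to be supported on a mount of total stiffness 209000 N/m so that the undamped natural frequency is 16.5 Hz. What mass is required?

19.4 kg

ω_n = 2πf_n = 2π × 16.5 = 103.7 rad/s.
m = k/ω_n² = 209000/103.7² = 209000/10750 = 19.45 kg.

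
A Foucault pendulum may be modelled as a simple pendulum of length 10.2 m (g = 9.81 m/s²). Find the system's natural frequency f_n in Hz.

0.156 Hz

For a simple pendulum ω_n = √(g/L) = √(9.81/10.2) = √0.9618 = 0.9807 rad/s.
f_n = ω_n/(2π) = 0.9807/6.283 = 0.1561 Hz.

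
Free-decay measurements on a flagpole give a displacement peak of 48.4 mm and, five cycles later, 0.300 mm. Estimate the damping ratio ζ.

0.160

Logarithmic decrement δ = (1/n)·ln(x₀/x_n) = (1/5)·ln(48.4/0.300) = (1/5)·ln(161.3) = 1.017.
ζ = δ/√(4π² + δ²) = 1.017/√(39.48 + 1.03) = 1.017/6.365 = 0.1597.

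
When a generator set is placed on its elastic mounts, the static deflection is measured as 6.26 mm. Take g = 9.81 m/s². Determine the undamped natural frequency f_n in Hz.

6.30 Hz

ω_n = √(g/δ_st) = √(9.81/0.00626) = √1567 = 39.59 rad/s.
f_n = ω_n/(2π) = 39.59/6.283 = 6.300 Hz.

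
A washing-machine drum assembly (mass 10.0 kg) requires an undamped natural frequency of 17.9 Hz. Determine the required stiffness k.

126000 N/m

ω_n = 2πf_n = 2π × 17.9 = 112.5 rad/s.
k = m·ω_n² = 10.0 × 112.5² = 10.0 × 12650 = 126500 N/m.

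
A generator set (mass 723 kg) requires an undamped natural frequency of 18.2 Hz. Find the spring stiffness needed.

ω_n = 2πf_n = 2π × 18.2 = 114.4 rad/s.
k = m·ω_n² = 723 × 114.4² = 723 × 13080 = 9455000 N/m.

9450000 N/m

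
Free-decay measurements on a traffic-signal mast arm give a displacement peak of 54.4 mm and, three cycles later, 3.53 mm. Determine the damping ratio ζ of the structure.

0.144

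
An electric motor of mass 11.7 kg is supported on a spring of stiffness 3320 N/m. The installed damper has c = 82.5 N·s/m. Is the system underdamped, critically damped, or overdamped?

c_c = 2√(k·m) = 394.2 N·s/m; ζ = c/c_c = 82.5/394.2 = 0.209.
Since ζ < 1 the system is underdamped.

underdamped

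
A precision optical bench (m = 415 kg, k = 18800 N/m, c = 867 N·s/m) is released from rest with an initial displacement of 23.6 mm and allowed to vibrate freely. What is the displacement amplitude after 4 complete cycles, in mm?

0.455 mm

ζ = c/(2√(km)) = 867/(2√(18800 × 415)) = 867/5586 = 0.1552.
Logarithmic decrement δ = 2πζ/√(1 − ζ²) = 2π × 0.1552/√(1 − 0.0241) = 0.9871.
After n cycles, x_n/x₀ = e^(−nδ), so x_4 = 23.6 × e^(−4 × 0.9871) = 23.6 × 0.01929 = 0.4551 mm.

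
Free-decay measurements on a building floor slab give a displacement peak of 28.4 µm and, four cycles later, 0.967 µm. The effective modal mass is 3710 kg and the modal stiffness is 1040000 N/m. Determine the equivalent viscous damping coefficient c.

16600 N·s/m

Logarithmic decrement δ = (1/n)·ln(x₀/x_n) = (1/4)·ln(28.4/0.967) = (1/4)·ln(29.37) = 0.8450.
ζ = δ/√(4π² + δ²) = 0.8450/√(39.48 + 0.714) = 0.8450/6.340 = 0.1333.
c = ζ · 2√(km) = 0.1333 × 2√(1040000 × 3710) = 0.1333 × 124200 = 16560 N·s/m.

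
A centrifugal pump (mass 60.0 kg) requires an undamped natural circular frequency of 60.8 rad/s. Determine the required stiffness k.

222000 N/m

k = m·ω_n² = 60.0 × 60.80² = 60.0 × 3697 = 221800 N/m.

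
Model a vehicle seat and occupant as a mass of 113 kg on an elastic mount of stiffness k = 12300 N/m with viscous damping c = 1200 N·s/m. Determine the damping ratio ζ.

ω_n = √(k/m) = √(12300/113) = 10.43 rad/s.
Critical damping c_c = 2√(k·m) = 2√(12300 × 113) = 2358 N·s/m, so ζ = c/c_c = 1200/2358 = 0.5089.

0.509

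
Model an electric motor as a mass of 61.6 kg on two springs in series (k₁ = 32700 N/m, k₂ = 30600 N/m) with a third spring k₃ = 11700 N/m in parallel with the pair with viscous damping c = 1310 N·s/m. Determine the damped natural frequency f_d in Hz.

2.91 Hz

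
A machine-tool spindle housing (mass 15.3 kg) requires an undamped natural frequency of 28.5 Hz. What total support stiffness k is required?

ω_n = 2πf_n = 2π × 28.5 = 179.1 rad/s.
k = m·ω_n² = 15.3 × 179.1² = 15.3 × 32070 = 490600 N/m.

491000 N/m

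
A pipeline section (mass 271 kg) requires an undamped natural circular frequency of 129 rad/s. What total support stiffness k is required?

k = m·ω_n² = 271 × 129.0² = 271 × 16640 = 4510000 N/m.

4510000 N/m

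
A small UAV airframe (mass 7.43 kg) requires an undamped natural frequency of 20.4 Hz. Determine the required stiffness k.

ω_n = 2πf_n = 2π × 20.4 = 128.2 rad/s.
k = m·ω_n² = 7.43 × 128.2² = 7.43 × 16430 = 122100 N/m.

122000 N/m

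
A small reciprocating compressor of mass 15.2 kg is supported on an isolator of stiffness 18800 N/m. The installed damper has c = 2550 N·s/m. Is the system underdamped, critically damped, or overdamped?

overdamped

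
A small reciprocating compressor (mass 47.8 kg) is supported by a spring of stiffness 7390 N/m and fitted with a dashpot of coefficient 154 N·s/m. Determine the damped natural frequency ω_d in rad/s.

ω_n = √(k/m) = √(7390/47.8) = 12.43 rad/s.
Critical damping c_c = 2√(k·m) = 2√(7390 × 47.8) = 1189 N·s/m, so ζ = c/c_c = 154/1189 = 0.1296.
ω_d = ω_n√(1 − ζ²) = 12.43 × √(1 − 0.0168) = 12.33 rad/s.

12.3 rad/s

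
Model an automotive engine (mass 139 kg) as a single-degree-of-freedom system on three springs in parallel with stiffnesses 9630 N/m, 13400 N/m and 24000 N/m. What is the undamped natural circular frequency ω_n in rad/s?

Parallel springs add: k_eq = 9630 + 13400 + 24000 = 47030 N/m.
ω_n = √(k_eq/m) = √(47030/139) = √338.3 = 18.39 rad/s.

18.4 rad/s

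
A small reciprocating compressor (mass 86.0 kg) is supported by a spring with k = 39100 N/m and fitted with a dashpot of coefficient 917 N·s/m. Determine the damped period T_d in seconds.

ω_n = √(k/m) = √(39100/86.0) = 21.32 rad/s.
Critical damping c_c = 2√(k·m) = 2√(39100 × 86.0) = 3667 N·s/m, so ζ = c/c_c = 917/3667 = 0.2500.
ω_d = ω_n√(1 − ζ²) = 21.32 × √(1 − 0.0625) = 20.65 rad/s.
T_d = 2π/ω_d = 0.3043 s.

0.304 s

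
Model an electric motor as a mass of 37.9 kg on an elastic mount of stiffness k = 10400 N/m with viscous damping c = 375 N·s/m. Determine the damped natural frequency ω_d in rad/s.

15.8 rad/s

ω_n = √(k/m) = √(10400/37.9) = 16.57 rad/s.
Critical damping c_c = 2√(k·m) = 2√(10400 × 37.9) = 1256 N·s/m, so ζ = c/c_c = 375/1256 = 0.2987.
ω_d = ω_n√(1 − ζ²) = 16.57 × √(1 − 0.0892) = 15.81 rad/s.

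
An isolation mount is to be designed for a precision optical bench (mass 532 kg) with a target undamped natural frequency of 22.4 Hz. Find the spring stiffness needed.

10500000 N/m

ω_n = 2πf_n = 2π × 22.4 = 140.7 rad/s.
k = m·ω_n² = 532 × 140.7² = 532 × 19810 = 10540000 N/m.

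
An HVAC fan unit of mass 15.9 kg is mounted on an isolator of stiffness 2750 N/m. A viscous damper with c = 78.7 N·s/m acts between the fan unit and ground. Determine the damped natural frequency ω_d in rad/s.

ω_n = √(k/m) = √(2750/15.9) = 13.15 rad/s.
Critical damping c_c = 2√(k·m) = 2√(2750 × 15.9) = 418.2 N·s/m, so ζ = c/c_c = 78.7/418.2 = 0.1882.
ω_d = ω_n√(1 − ζ²) = 13.15 × √(1 − 0.0354) = 12.92 rad/s.

12.9 rad/s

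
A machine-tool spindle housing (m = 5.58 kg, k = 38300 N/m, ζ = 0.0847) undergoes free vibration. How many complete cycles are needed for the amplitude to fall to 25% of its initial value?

3 cycles

Logarithmic decrement δ = 2πζ/√(1 − ζ²) = 2π × 0.08470/√(1 − 0.00717) = 0.5341.
x_n/x₀ = e^(−nδ) ≤ 0.25; take ln: n ≥ ln(1/0.25)/δ = 1.386/0.5341 = 2.596.
So 3 complete cycles are required.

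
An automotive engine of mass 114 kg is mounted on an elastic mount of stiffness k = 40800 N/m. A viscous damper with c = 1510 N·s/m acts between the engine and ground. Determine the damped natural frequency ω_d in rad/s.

ω_n = √(k/m) = √(40800/114) = 18.92 rad/s.
Critical damping c_c = 2√(k·m) = 2√(40800 × 114) = 4313 N·s/m, so ζ = c/c_c = 1510/4313 = 0.3501.
ω_d = ω_n√(1 − ζ²) = 18.92 × √(1 − 0.123) = 17.72 rad/s.

17.7 rad/s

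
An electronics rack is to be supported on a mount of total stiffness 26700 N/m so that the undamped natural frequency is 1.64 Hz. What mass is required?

251 kg

ω_n = 2πf_n = 2π × 1.64 = 10.30 rad/s.
m = k/ω_n² = 26700/10.30² = 26700/106.2 = 251.5 kg.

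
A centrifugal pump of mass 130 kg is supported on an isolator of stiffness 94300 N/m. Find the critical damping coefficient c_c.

7000 N·s/m

c_c = 2√(k·m) = 2√(94300 × 130) = 2 × 3501 = 7003 N·s/m.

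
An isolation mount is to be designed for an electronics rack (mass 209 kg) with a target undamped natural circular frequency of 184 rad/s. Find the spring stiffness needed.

7080000 N/m

k = m·ω_n² = 209 × 184.0² = 209 × 33860 = 7076000 N/m.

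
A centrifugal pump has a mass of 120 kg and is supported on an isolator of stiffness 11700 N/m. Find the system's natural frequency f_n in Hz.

1.57 Hz

ω_n = √(k/m) = √(11700/120) = √97.50 = 9.874 rad/s.
f_n = ω_n/(2π) = 9.874/6.283 = 1.572 Hz.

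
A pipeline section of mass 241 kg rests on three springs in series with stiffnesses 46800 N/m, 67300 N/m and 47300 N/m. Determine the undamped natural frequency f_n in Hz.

1.35 Hz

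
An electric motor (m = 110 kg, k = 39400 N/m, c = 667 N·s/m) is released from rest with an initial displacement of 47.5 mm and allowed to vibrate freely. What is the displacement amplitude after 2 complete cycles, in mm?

ζ = c/(2√(km)) = 667/(2√(39400 × 110)) = 667/4164 = 0.1602.
Logarithmic decrement δ = 2πζ/√(1 − ζ²) = 2π × 0.1602/√(1 − 0.0257) = 1.020.
After n cycles, x_n/x₀ = e^(−nδ), so x_2 = 47.5 × e^(−2 × 1.020) = 47.5 × 0.1301 = 6.180 mm.

6.18 mm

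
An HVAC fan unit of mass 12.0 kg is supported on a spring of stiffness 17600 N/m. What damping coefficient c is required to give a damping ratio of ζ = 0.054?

c_c = 2√(k·m) = 2√(17600 × 12.0) = 919.1 N·s/m.
c = ζ·c_c = 0.054 × 919.1 = 49.63 N·s/m.

49.6 N·s/m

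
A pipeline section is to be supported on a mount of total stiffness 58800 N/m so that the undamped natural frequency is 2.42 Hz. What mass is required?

254 kg

ω_n = 2πf_n = 2π × 2.42 = 15.21 rad/s.
m = k/ω_n² = 58800/15.21² = 58800/231.2 = 254.3 kg.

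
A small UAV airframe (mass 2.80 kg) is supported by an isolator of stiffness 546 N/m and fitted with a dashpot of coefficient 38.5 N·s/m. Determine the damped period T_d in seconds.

0.517 s

ω_n = √(k/m) = √(546.0/2.80) = 13.96 rad/s.
Critical damping c_c = 2√(k·m) = 2√(546.0 × 2.80) = 78.20 N·s/m, so ζ = c/c_c = 38.5/78.20 = 0.4923.
ω_d = ω_n√(1 − ζ²) = 13.96 × √(1 − 0.242) = 12.15 rad/s.
T_d = 2π/ω_d = 0.5169 s.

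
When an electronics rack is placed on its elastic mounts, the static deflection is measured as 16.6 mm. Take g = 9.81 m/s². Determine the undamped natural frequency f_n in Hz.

ω_n = √(g/δ_st) = √(9.81/0.0166) = √591.0 = 24.31 rad/s.
f_n = ω_n/(2π) = 24.31/6.283 = 3.869 Hz.

3.87 Hz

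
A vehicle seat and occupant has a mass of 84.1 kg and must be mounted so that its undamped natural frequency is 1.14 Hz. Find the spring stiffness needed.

ω_n = 2πf_n = 2π × 1.14 = 7.163 rad/s.
k = m·ω_n² = 84.1 × 7.163² = 84.1 × 51.31 = 4315 N/m.

4310 N/m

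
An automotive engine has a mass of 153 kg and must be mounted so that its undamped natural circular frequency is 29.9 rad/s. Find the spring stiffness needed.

k = m·ω_n² = 153 × 29.90² = 153 × 894.0 = 136800 N/m.

137000 N/m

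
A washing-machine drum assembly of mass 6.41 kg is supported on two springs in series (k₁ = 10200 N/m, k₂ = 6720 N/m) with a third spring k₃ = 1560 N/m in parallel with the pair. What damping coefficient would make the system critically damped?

379 N·s/m

Series pair: k_s = k₁k₂/(k₁+k₂) = (10200)(6720)/(10200 + 6720) = 4051 N/m. In parallel with k₃: k_eq = 4051 + 1560 = 5611 N/m.
c_c = 2√(k_eq·m) = 2√(5611 × 6.41) = 2 × 189.6 = 379.3 N·s/m.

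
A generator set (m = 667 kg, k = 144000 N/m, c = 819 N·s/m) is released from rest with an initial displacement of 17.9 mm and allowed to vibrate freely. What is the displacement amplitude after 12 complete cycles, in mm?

ζ = c/(2√(km)) = 819/(2√(144000 × 667)) = 819/19600 = 0.04178.
Logarithmic decrement δ = 2πζ/√(1 − ζ²) = 2π × 0.04178/√(1 − 0.00175) = 0.2628.
After n cycles, x_n/x₀ = e^(−nδ), so x_12 = 17.9 × e^(−12 × 0.2628) = 17.9 × 0.04272 = 0.7646 mm.

0.765 mm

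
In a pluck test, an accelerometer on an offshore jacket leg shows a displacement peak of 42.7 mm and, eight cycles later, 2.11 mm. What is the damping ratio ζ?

0.0597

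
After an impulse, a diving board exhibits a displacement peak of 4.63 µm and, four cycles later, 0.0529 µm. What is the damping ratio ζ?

Logarithmic decrement δ = (1/n)·ln(x₀/x_n) = (1/4)·ln(4.63/0.0529) = (1/4)·ln(87.52) = 1.118.
ζ = δ/√(4π² + δ²) = 1.118/√(39.48 + 1.25) = 1.118/6.382 = 0.1752.

0.175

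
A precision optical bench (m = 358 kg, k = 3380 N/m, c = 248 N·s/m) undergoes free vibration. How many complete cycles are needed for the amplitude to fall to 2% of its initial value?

6 cycles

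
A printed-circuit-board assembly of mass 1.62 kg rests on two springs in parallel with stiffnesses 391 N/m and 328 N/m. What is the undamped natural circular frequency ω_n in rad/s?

21.1 rad/s

Parallel springs add: k_eq = 391 + 328 = 719.0 N/m.
ω_n = √(k_eq/m) = √(719.0/1.62) = √443.8 = 21.07 rad/s.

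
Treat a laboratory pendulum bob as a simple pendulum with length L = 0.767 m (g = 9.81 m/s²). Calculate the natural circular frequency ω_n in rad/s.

For a simple pendulum ω_n = √(g/L) = √(9.81/0.767) = √12.79 = 3.576 rad/s.

3.58 rad/s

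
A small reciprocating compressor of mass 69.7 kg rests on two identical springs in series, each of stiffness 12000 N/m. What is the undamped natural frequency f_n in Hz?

1.48 Hz

Series springs: 1/k_eq = 2/12000, so k_eq = 12000/2 = 6000 N/m.
ω_n = √(k_eq/m) = √(6000/69.7) = √86.08 = 9.278 rad/s.
f_n = ω_n/(2π) = 9.278/6.283 = 1.477 Hz.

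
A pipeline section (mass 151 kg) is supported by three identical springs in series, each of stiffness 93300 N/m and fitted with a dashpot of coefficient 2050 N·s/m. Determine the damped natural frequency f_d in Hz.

2.01 Hz

Series springs: 1/k_eq = 3/93300, so k_eq = 93300/3 = 31100 N/m.
ω_n = √(k_eq/m) = √(31100/151) = 14.35 rad/s.
Critical damping c_c = 2√(k_eq·m) = 2√(31100 × 151) = 4334 N·s/m, so ζ = c/c_c = 2050/4334 = 0.4730.
ω_d = ω_n√(1 − ζ²) = 14.35 × √(1 − 0.224) = 12.64 rad/s.
f_d = ω_d/(2π) = 2.012 Hz.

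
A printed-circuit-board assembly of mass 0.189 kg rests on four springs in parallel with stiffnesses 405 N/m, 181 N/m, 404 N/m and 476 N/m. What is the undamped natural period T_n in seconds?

Parallel springs add: k_eq = 405 + 181 + 404 + 476 = 1466 N/m.
ω_n = √(k_eq/m) = √(1466/0.189) = √7757 = 88.07 rad/s.
T_n = 2π/ω_n = 6.283/88.07 = 0.07134 s.

0.0713 s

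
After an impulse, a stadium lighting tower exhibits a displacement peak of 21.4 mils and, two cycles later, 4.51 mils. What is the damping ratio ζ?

0.123

Logarithmic decrement δ = (1/n)·ln(x₀/x_n) = (1/2)·ln(21.4/4.51) = (1/2)·ln(4.745) = 0.7785.
ζ = δ/√(4π² + δ²) = 0.7785/√(39.48 + 0.606) = 0.7785/6.331 = 0.1230.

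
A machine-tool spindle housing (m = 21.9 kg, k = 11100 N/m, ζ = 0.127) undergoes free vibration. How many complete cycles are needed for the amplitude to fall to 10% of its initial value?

Logarithmic decrement δ = 2πζ/√(1 − ζ²) = 2π × 0.1270/√(1 − 0.0161) = 0.8045.
x_n/x₀ = e^(−nδ) ≤ 0.1; take ln: n ≥ ln(1/0.1)/δ = 2.303/0.8045 = 2.862.
So 3 complete cycles are required.

3 cycles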